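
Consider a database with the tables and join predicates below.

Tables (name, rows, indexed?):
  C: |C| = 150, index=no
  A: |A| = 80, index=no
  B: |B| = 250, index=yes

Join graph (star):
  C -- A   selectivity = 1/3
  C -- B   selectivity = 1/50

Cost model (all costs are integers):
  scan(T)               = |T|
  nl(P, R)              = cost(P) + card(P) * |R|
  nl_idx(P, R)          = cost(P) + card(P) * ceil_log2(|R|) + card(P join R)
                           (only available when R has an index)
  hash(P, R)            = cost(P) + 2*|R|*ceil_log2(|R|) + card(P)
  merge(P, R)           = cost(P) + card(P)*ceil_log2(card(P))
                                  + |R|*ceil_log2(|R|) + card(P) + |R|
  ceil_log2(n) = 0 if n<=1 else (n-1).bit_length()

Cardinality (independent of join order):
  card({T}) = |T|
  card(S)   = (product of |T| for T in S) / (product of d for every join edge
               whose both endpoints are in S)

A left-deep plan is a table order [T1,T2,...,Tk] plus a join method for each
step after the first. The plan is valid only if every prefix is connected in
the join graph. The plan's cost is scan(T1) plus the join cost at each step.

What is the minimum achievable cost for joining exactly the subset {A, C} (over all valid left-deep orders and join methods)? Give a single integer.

Selinger DP over subsets of {A,C}:
  {C}: scan cost=150, card=150
  {A}: scan cost=80, card=80
  {AC}: card=4000; try (A,hash)→1420, (C,merge)→2070, (A,merge)→2140, (C,hash)→2560, (C,nl)→12080, (A,nl)→12150; best=1420 via (A,hash)

1420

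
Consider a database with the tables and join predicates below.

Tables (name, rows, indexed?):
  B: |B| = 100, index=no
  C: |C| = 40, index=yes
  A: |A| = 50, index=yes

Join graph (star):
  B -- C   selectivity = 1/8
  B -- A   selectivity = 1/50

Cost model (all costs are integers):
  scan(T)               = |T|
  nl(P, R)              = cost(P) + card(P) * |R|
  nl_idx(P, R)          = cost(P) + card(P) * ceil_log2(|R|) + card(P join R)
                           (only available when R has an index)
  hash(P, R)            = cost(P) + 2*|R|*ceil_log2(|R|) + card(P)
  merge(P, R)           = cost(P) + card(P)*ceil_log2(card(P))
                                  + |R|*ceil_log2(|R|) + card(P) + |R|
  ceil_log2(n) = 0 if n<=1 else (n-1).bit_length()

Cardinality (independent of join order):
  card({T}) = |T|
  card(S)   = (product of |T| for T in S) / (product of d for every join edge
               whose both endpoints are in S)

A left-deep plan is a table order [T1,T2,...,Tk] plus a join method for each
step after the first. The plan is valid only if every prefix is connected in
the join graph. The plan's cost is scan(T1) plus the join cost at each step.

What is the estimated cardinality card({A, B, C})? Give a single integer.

500

Tables in S: A(50), B(100), C(40)
Edges inside S: B-C(d=8), B-A(d=50)
numerator = 50 * 100 * 40 = 200000
denominator = 8 * 50 = 400
card(S) = 200000 / 400 = 500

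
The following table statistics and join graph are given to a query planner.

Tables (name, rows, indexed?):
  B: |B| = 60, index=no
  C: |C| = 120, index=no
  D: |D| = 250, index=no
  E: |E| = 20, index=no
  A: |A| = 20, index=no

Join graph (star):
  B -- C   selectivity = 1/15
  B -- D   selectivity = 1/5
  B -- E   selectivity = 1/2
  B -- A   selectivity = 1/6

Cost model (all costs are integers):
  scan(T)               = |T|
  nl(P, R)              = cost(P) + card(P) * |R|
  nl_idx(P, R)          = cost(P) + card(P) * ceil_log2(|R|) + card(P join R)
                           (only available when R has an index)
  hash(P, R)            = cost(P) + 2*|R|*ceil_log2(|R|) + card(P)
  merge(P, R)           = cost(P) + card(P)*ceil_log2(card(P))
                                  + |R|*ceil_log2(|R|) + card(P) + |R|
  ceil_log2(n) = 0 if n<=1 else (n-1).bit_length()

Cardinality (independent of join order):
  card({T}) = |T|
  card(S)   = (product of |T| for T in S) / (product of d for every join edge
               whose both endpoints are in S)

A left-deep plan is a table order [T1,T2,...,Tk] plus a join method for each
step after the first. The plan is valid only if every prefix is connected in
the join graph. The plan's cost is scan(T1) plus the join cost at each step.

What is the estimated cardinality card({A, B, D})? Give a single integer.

10000

Tables in S: A(20), B(60), D(250)
Edges inside S: B-D(d=5), B-A(d=6)
numerator = 20 * 60 * 250 = 300000
denominator = 5 * 6 = 30
card(S) = 300000 / 30 = 10000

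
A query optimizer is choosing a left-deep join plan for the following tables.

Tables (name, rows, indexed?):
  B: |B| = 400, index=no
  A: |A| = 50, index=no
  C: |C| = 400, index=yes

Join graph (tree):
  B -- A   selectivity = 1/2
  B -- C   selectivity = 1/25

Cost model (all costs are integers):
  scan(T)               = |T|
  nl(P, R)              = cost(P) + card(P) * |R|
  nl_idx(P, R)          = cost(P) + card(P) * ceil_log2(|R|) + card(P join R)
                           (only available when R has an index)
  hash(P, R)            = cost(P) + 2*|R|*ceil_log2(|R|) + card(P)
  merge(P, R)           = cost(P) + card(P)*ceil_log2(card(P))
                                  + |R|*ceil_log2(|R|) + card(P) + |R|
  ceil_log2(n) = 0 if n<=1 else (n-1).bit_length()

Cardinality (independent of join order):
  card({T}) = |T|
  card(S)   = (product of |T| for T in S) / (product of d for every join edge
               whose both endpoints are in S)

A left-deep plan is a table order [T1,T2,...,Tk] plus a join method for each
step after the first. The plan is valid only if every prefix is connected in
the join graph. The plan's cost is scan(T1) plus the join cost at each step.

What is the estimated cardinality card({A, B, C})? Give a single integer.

Tables in S: A(50), B(400), C(400)
Edges inside S: B-A(d=2), B-C(d=25)
numerator = 50 * 400 * 400 = 8000000
denominator = 2 * 25 = 50
card(S) = 8000000 / 50 = 160000

160000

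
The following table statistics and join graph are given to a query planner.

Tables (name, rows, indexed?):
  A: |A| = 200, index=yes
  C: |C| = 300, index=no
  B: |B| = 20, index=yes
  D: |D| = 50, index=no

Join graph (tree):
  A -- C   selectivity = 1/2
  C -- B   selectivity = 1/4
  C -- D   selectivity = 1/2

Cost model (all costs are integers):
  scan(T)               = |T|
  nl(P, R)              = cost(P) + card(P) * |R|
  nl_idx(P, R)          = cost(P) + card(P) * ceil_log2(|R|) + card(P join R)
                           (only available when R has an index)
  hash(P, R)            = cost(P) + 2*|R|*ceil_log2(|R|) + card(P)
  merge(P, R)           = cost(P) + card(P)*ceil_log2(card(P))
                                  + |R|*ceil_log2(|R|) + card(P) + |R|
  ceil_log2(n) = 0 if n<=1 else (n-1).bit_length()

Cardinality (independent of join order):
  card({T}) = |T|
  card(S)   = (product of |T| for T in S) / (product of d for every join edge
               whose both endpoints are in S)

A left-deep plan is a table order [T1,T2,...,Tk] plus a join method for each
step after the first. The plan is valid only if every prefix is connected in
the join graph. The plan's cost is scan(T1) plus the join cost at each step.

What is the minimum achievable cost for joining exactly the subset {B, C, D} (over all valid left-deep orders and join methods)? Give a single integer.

2900

Selinger DP over subsets of {B,C,D}:
  {C}: scan cost=300, card=300
  {B}: scan cost=20, card=20
  {D}: scan cost=50, card=50
  {BC}: card=1500; try (B,hash)→800, (C,merge)→3140, (B,nl_idx)→3300, (B,merge)→3420, (C,hash)→5440, (C,nl)→6020 …(+1); best=800 via (B,hash)
  {CD}: card=7500; try (D,hash)→1200, (C,merge)→3400, (D,merge)→3650, (C,hash)→5500, (C,nl)→15050, (D,nl)→15300; best=1200 via (D,hash)
  {BCD}: card=37500; try (D,hash)→2900, (B,hash)→8900, (D,merge)→19150, (D,nl)→75800, (B,nl_idx)→76200, (B,merge)→106320 …(+1); best=2900 via (D,hash)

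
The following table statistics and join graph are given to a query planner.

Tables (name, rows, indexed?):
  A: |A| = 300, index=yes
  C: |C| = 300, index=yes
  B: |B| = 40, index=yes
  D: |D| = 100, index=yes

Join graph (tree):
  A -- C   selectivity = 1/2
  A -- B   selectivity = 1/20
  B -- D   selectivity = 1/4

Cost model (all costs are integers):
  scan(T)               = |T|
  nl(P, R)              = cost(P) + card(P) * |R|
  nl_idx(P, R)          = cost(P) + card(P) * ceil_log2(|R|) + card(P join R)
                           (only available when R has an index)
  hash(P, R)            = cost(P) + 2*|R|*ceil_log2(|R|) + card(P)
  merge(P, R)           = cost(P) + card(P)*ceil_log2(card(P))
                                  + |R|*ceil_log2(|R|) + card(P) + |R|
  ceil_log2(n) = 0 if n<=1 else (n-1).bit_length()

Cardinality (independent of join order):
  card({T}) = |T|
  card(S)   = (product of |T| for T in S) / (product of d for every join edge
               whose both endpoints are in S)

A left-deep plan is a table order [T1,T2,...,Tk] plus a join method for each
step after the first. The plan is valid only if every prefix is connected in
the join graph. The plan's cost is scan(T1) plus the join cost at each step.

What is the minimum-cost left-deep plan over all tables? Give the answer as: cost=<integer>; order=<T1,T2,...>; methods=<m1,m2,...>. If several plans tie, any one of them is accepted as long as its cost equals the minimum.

Selinger DP (subsets sized 1..n):
  {A}: scan cost=300, card=300
  {C}: scan cost=300, card=300
  {B}: scan cost=40, card=40
  {D}: scan cost=100, card=100
  {AC}: card=45000; try (C,hash)→6000, (A,hash)→6000, (C,merge)→6300, (A,merge)→6300, (C,nl_idx)→48000, (A,nl_idx)→48000 …(+2); best=6000 via (C,hash)
  {AB}: card=600; try (A,nl_idx)→1000, (B,hash)→1080, (B,nl_idx)→2700, (A,merge)→3320, (B,merge)→3580, (A,hash)→5480 …(+2); best=1000 via (A,nl_idx)
  {BD}: card=1000; try (B,hash)→680, (D,merge)→1120, (B,merge)→1180, (D,nl_idx)→1320, (D,hash)→1480, (B,nl_idx)→1700 …(+2); best=680 via (B,hash)
  {ABC}: card=90000; try (C,hash)→7000, (C,merge)→10600, (B,hash)→51480, (C,nl_idx)→96400, (C,nl)→181000, (B,nl_idx)→366000 …(+2); best=7000 via (C,hash)
  {ABD}: card=15000; try (D,hash)→3000, (A,hash)→7080, (D,merge)→8400, (A,merge)→14680, (D,nl_idx)→20200, (A,nl_idx)→24680 …(+2); best=3000 via (D,hash)
  {ABCD}: card=2250000; try (C,hash)→23400, (D,hash)→98400, (C,merge)→231000, (D,merge)→1627800, (C,nl_idx)→2388000, (D,nl_idx)→2887000 …(+2); best=23400 via (C,hash)

cost=23400; order=B,A,D,C; methods=nl_idx,hash,hash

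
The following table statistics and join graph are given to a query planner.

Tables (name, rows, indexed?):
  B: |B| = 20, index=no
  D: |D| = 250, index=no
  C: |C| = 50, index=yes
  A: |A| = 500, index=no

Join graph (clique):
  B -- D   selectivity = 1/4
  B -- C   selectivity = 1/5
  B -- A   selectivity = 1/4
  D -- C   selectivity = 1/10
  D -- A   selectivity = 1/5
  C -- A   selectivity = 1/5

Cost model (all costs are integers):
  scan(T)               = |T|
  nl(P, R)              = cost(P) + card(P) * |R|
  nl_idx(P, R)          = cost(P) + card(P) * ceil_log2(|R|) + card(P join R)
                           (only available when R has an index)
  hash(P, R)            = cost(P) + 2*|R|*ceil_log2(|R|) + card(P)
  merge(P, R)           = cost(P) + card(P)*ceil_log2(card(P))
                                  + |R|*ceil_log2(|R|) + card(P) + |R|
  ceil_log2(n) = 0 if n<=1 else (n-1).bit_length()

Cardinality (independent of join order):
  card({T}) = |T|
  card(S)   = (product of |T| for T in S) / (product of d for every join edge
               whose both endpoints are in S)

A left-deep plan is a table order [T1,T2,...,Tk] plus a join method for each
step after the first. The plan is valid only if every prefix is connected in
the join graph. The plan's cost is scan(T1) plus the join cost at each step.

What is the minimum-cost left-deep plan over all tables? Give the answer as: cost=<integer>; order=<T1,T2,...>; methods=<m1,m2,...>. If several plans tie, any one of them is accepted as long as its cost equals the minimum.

Selinger DP (subsets sized 1..n):
  {B}: scan cost=20, card=20
  {D}: scan cost=250, card=250
  {C}: scan cost=50, card=50
  {A}: scan cost=500, card=500
  {BD}: card=1250; try (B,hash)→700, (D,merge)→2390, (B,merge)→2620, (D,hash)→4040, (D,nl)→5020, (B,nl)→5250; best=700 via (B,hash)
  {BC}: card=200; try (B,hash)→300, (C,nl_idx)→340, (C,merge)→490, (B,merge)→520, (C,hash)→640, (C,nl)→1020 …(+1); best=300 via (B,hash)
  {AB}: card=2500; try (B,hash)→1200, (A,merge)→5140, (B,merge)→5620, (A,hash)→9040, (A,nl)→10020, (B,nl)→10500; best=1200 via (B,hash)
  {CD}: card=1250; try (C,hash)→1100, (D,merge)→2650, (C,merge)→2850, (C,nl_idx)→3000, (D,hash)→4100, (D,nl)→12550 …(+1); best=1100 via (C,hash)
  {AD}: card=25000; try (D,hash)→5000, (A,merge)→7500, (D,merge)→7750, (A,hash)→9500, (A,nl)→125250, (D,nl)→125500; best=5000 via (D,hash)
  {AC}: card=5000; try (C,hash)→1600, (A,merge)→5400, (C,merge)→5850, (C,nl_idx)→8500, (A,hash)→9100, (A,nl)→25050 …(+1); best=1600 via (C,hash)
  {BCD}: card=1250; try (C,hash)→2550, (B,hash)→2550, (D,merge)→4350, (D,hash)→4500, (C,nl_idx)→9450, (C,merge)→16050 …(+4); best=2550 via (C,hash)
  {ABD}: card=31250; try (D,hash)→7700, (A,hash)→10950, (A,merge)→20700, (B,hash)→30200, (D,merge)→35950, (B,merge)→405120 …(+3); best=7700 via (D,hash)
  {ABC}: card=5000; try (C,hash)→4300, (B,hash)→6800, (A,merge)→7100, (A,hash)→9500, (C,nl_idx)→21200, (C,merge)→34050 …(+4); best=4300 via (C,hash)
  {ACD}: card=25000; try (D,hash)→10600, (A,hash)→11350, (A,merge)→21100, (C,hash)→30600, (D,merge)→73850, (C,nl_idx)→180000 …(+4); best=10600 via (D,hash)
  {ABCD}: card=6250; try (A,hash)→12800, (D,hash)→13300, (A,merge)→22550, (B,hash)→35800, (C,hash)→39550, (D,merge)→76550 …(+7); best=12800 via (A,hash)

cost=12800; order=D,B,C,A; methods=hash,hash,hash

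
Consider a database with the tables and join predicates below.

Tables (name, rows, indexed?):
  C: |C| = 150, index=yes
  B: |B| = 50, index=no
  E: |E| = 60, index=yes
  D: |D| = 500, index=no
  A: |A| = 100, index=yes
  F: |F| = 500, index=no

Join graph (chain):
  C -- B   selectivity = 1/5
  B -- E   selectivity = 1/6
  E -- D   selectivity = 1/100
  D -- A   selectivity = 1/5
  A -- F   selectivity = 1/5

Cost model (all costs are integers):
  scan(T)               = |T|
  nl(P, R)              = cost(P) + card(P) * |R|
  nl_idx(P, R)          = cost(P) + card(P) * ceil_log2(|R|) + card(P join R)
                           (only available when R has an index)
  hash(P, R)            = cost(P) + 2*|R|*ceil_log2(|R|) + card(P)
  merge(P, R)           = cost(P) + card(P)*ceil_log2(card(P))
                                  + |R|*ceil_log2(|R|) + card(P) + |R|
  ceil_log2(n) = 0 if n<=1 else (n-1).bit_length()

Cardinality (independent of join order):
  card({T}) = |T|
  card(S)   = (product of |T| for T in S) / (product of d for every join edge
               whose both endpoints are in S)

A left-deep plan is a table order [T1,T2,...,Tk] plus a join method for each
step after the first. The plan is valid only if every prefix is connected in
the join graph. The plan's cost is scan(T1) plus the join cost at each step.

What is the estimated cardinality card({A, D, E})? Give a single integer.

6000

Tables in S: A(100), D(500), E(60)
Edges inside S: E-D(d=100), D-A(d=5)
numerator = 100 * 500 * 60 = 3000000
denominator = 100 * 5 = 500
card(S) = 3000000 / 500 = 6000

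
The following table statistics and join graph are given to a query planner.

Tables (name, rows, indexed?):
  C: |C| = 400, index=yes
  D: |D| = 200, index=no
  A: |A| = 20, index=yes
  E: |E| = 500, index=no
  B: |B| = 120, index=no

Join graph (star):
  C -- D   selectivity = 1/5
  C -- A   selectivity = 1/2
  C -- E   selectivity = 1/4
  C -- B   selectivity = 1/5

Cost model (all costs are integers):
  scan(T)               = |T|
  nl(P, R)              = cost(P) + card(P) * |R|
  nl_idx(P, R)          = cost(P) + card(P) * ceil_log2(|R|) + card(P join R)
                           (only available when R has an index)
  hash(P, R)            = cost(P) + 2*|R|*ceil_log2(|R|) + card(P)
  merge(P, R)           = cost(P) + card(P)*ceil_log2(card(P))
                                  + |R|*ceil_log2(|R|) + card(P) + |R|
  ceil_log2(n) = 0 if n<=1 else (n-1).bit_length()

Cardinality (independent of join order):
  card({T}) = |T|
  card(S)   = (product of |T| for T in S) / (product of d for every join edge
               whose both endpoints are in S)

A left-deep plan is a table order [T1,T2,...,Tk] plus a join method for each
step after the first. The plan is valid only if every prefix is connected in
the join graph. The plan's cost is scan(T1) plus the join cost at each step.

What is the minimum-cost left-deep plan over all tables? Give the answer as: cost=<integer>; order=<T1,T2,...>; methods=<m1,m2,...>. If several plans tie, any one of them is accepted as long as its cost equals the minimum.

cost=3954880; order=C,A,B,D,E; methods=hash,hash,hash,hash

Selinger DP (subsets sized 1..n):
  {C}: scan cost=400, card=400
  {D}: scan cost=200, card=200
  {A}: scan cost=20, card=20
  {E}: scan cost=500, card=500
  {B}: scan cost=120, card=120
  {CD}: card=16000; try (D,hash)→4000, (C,merge)→6000, (D,merge)→6200, (C,hash)→7600, (C,nl_idx)→18000, (C,nl)→80200 …(+1); best=4000 via (D,hash)
  {AC}: card=4000; try (A,hash)→1000, (C,merge)→4140, (C,nl_idx)→4200, (A,merge)→4520, (A,nl_idx)→6400, (C,hash)→7240 …(+2); best=1000 via (A,hash)
  {CE}: card=50000; try (C,hash)→8200, (E,merge)→9400, (C,merge)→9500, (E,hash)→9800, (C,nl_idx)→55000, (E,nl)→200400 …(+1); best=8200 via (C,hash)
  {BC}: card=9600; try (B,hash)→2480, (C,merge)→5080, (B,merge)→5360, (C,hash)→7440, (C,nl_idx)→10800, (C,nl)→48120 …(+1); best=2480 via (B,hash)
  {ACD}: card=160000; try (D,hash)→8200, (A,hash)→20200, (D,merge)→54800, (A,nl_idx)→244000, (A,merge)→244120, (A,nl)→324000 …(+1); best=8200 via (D,hash)
  {CDE}: card=2000000; try (E,hash)→29000, (D,hash)→61400, (E,merge)→249000, (D,merge)→860000, (E,nl)→8004000, (D,nl)→10008200; best=29000 via (E,hash)
  {BCD}: card=384000; try (D,hash)→15280, (B,hash)→21680, (D,merge)→148280, (B,merge)→244960, (D,nl)→1922480, (B,nl)→1924000; best=15280 via (D,hash)
  {ACE}: card=500000; try (E,hash)→14000, (E,merge)→58000, (A,hash)→58400, (A,nl_idx)→758200, (A,merge)→858320, (A,nl)→1008200 …(+1); best=14000 via (E,hash)
  {ABC}: card=96000; try (B,hash)→6680, (A,hash)→12280, (B,merge)→53960, (A,nl_idx)→146480, (A,merge)→146600, (A,nl)→194480 …(+1); best=6680 via (B,hash)
  {BCE}: card=1200000; try (E,hash)→21080, (B,hash)→59880, (E,merge)→151480, (B,merge)→859160, (E,nl)→4802480, (B,nl)→6008200; best=21080 via (E,hash)
  {ACDE}: card=20000000; try (E,hash)→177200, (D,hash)→517200, (A,hash)→2029200, (E,merge)→3053200, (D,merge)→10015800, (A,nl_idx)→30029000 …(+4); best=177200 via (E,hash)
  {ABCD}: card=3840000; try (D,hash)→105880, (B,hash)→169880, (A,hash)→399480, (D,merge)→1736480, (B,merge)→3049160, (A,nl_idx)→5775280 …(+4); best=105880 via (D,hash)
  {BCDE}: card=48000000; try (E,hash)→408280, (D,hash)→1224280, (B,hash)→2030680, (E,merge)→7700280, (D,merge)→26422880, (B,merge)→44029960 …(+3); best=408280 via (E,hash)
  {ABCE}: card=12000000; try (E,hash)→111680, (B,hash)→515680, (A,hash)→1221280, (E,merge)→1739680, (B,merge)→10014960, (A,nl_idx)→18021080 …(+4); best=111680 via (E,hash)
  {ABCDE}: card=480000000; try (E,hash)→3954880, (D,hash)→12114880, (B,hash)→20178880, (A,hash)→48408480, (E,merge)→88430880, (D,merge)→300113480 …(+7); best=3954880 via (E,hash)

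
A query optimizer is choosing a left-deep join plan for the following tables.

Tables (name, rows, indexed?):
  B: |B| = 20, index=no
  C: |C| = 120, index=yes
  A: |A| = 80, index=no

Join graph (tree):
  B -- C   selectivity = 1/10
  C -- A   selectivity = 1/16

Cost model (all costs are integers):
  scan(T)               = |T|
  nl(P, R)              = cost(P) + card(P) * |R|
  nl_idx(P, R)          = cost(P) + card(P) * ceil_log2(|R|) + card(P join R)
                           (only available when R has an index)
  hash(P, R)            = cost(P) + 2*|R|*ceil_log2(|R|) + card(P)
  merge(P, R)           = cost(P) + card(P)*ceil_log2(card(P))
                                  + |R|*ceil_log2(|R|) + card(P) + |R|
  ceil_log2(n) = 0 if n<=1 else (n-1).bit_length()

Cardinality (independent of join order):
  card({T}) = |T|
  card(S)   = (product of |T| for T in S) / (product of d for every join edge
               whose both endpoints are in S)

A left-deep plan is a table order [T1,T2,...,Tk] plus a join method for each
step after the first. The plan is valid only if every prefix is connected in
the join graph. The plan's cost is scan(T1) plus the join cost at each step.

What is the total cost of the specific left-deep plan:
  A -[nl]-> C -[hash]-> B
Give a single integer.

10480

step 1: scan A: cost=80, card=80
step 2: join C via nl
    card(P join C) = 80*120/(16) = 600
    cost = 80 + 80*120 = 9680
step 3: join B via hash
    card(P join B) = 600*20/(10) = 1200
    cost = 9680 + 2*20*5 + 600 = 10480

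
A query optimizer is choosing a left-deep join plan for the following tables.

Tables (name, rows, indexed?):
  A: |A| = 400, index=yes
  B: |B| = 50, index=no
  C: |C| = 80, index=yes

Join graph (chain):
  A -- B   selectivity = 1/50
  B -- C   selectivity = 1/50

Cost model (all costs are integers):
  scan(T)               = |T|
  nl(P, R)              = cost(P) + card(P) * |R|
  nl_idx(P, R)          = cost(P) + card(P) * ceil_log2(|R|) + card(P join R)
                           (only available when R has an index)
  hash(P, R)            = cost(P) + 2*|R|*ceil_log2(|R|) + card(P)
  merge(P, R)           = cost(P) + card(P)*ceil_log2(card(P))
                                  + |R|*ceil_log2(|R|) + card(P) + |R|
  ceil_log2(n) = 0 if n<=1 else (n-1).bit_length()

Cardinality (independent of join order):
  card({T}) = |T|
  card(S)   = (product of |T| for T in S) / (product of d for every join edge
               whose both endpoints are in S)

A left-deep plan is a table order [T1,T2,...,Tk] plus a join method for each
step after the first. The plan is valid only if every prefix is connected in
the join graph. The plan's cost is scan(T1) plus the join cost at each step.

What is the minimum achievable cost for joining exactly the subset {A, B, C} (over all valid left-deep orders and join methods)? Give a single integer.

Selinger DP over subsets of {A,B,C}:
  {A}: scan cost=400, card=400
  {B}: scan cost=50, card=50
  {C}: scan cost=80, card=80
  {AB}: card=400; try (A,nl_idx)→900, (B,hash)→1400, (A,merge)→4400, (B,merge)→4750, (A,hash)→7300, (A,nl)→20050 …(+1); best=900 via (A,nl_idx)
  {BC}: card=80; try (C,nl_idx)→480, (B,hash)→760, (C,merge)→1040, (B,merge)→1070, (C,hash)→1220, (C,nl)→4050 …(+1); best=480 via (C,nl_idx)
  {ABC}: card=640; try (A,nl_idx)→1840, (C,hash)→2420, (C,nl_idx)→4340, (A,merge)→5120, (C,merge)→5540, (A,hash)→7760 …(+2); best=1840 via (A,nl_idx)

1840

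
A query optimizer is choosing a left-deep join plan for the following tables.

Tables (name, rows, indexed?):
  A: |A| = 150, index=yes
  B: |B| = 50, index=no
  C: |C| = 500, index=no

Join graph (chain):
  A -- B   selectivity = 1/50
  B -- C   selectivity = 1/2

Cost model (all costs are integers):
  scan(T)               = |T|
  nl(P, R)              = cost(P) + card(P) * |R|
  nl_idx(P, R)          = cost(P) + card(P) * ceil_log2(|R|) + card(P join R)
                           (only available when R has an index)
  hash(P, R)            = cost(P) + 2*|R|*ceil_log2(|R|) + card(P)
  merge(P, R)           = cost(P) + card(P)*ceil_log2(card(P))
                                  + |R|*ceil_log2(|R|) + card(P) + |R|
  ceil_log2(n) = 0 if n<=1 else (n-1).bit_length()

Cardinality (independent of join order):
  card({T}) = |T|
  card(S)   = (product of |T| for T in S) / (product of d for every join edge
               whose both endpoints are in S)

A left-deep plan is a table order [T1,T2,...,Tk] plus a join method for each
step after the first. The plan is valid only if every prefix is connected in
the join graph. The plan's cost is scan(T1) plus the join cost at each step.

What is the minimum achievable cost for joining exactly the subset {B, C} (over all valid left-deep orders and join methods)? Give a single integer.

Selinger DP over subsets of {B,C}:
  {B}: scan cost=50, card=50
  {C}: scan cost=500, card=500
  {BC}: card=12500; try (B,hash)→1600, (C,merge)→5400, (B,merge)→5850, (C,hash)→9100, (C,nl)→25050, (B,nl)→25500; best=1600 via (B,hash)

1600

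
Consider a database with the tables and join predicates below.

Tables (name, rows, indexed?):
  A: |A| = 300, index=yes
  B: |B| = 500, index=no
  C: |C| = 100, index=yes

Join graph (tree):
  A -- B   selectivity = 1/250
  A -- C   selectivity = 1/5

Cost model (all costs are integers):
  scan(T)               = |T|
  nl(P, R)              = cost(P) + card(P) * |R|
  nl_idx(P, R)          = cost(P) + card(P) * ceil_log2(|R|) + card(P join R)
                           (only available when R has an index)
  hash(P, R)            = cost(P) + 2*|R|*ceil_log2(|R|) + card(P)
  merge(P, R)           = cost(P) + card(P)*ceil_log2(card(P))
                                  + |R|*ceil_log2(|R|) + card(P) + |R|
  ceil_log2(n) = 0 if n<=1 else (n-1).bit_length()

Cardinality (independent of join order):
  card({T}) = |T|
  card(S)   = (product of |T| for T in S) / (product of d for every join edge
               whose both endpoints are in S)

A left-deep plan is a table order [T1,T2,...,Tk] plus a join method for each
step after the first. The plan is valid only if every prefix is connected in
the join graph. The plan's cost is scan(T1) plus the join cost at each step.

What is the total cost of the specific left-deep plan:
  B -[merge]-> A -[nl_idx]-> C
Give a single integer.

24700

step 1: scan B: cost=500, card=500
step 2: join A via merge
    card(P join A) = 500*300/(250) = 600
    cost = 500 + 500*9 + 300*9 + 500 + 300 = 8500
step 3: join C via nl_idx
    card(P join C) = 600*100/(5) = 12000
    cost = 8500 + 600*7 + 12000 = 24700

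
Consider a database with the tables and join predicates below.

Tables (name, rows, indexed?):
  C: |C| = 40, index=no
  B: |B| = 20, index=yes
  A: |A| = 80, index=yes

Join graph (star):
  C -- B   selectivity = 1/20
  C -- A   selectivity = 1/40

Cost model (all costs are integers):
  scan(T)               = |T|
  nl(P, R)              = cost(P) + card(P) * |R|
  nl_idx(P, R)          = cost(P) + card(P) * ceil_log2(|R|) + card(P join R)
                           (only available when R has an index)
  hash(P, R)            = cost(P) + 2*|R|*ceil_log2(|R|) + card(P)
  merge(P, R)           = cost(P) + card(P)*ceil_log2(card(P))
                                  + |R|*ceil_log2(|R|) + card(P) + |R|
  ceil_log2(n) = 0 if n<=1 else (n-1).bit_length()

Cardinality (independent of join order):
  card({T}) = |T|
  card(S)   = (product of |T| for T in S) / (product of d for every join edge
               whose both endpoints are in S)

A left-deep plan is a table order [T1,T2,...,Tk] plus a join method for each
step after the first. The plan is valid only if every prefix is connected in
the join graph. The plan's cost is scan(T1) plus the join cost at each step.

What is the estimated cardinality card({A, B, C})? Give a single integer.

80

Tables in S: A(80), B(20), C(40)
Edges inside S: C-B(d=20), C-A(d=40)
numerator = 80 * 20 * 40 = 64000
denominator = 20 * 40 = 800
card(S) = 64000 / 800 = 80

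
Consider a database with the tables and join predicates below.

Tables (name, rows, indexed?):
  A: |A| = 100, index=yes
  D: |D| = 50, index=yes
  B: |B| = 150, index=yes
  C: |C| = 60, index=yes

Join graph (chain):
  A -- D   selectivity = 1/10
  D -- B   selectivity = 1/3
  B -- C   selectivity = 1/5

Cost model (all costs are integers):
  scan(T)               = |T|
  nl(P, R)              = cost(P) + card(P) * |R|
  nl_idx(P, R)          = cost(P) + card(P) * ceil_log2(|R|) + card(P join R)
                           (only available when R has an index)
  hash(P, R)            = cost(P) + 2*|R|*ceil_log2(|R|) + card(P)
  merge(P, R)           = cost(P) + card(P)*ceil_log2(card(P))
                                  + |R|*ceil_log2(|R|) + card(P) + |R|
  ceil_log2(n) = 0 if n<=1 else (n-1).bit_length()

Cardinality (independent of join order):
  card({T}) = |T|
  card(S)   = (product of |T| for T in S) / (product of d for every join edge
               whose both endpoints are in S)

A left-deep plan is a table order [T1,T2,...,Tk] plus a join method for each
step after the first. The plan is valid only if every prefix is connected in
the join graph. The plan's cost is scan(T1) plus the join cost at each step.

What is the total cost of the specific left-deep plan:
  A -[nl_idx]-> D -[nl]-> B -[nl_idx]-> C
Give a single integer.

step 1: scan A: cost=100, card=100
step 2: join D via nl_idx
    card(P join D) = 100*50/(10) = 500
    cost = 100 + 100*6 + 500 = 1200
step 3: join B via nl
    card(P join B) = 500*150/(3) = 25000
    cost = 1200 + 500*150 = 76200
step 4: join C via nl_idx
    card(P join C) = 25000*60/(5) = 300000
    cost = 76200 + 25000*6 + 300000 = 526200

526200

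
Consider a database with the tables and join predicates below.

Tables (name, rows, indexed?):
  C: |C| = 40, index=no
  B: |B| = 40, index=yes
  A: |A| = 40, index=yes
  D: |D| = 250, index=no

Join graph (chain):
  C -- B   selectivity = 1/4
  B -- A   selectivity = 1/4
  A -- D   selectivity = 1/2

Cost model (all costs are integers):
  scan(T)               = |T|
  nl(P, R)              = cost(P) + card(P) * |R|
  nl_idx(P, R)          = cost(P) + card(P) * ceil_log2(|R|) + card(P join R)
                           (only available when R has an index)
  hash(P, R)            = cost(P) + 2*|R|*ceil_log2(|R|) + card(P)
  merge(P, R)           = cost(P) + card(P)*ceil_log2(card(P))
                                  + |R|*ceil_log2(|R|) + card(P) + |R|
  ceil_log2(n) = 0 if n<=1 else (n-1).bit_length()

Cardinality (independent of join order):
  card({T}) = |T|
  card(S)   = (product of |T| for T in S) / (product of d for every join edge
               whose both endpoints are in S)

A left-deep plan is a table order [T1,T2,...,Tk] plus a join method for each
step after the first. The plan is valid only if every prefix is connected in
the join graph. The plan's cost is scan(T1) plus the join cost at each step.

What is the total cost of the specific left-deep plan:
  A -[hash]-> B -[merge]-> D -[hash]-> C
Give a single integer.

57290

step 1: scan A: cost=40, card=40
step 2: join B via hash
    card(P join B) = 40*40/(4) = 400
    cost = 40 + 2*40*6 + 40 = 560
step 3: join D via merge
    card(P join D) = 400*250/(2) = 50000
    cost = 560 + 400*9 + 250*8 + 400 + 250 = 6810
step 4: join C via hash
    card(P join C) = 50000*40/(4) = 500000
    cost = 6810 + 2*40*6 + 50000 = 57290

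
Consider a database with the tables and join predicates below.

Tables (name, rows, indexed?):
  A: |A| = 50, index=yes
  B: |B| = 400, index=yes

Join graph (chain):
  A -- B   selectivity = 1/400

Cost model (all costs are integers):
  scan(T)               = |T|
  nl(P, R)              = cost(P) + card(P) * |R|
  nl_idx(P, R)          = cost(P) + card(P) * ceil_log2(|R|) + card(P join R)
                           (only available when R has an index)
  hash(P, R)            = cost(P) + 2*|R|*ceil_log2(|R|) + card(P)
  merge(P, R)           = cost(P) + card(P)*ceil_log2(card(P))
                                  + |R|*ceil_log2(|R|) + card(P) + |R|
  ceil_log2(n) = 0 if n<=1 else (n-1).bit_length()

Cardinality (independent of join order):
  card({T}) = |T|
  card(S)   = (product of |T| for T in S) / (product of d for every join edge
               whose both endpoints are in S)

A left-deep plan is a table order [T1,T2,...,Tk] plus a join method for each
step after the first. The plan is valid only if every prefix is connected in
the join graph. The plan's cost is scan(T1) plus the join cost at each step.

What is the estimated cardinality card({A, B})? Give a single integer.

50

Tables in S: A(50), B(400)
Edges inside S: A-B(d=400)
numerator = 50 * 400 = 20000
denominator = 400 = 400
card(S) = 20000 / 400 = 50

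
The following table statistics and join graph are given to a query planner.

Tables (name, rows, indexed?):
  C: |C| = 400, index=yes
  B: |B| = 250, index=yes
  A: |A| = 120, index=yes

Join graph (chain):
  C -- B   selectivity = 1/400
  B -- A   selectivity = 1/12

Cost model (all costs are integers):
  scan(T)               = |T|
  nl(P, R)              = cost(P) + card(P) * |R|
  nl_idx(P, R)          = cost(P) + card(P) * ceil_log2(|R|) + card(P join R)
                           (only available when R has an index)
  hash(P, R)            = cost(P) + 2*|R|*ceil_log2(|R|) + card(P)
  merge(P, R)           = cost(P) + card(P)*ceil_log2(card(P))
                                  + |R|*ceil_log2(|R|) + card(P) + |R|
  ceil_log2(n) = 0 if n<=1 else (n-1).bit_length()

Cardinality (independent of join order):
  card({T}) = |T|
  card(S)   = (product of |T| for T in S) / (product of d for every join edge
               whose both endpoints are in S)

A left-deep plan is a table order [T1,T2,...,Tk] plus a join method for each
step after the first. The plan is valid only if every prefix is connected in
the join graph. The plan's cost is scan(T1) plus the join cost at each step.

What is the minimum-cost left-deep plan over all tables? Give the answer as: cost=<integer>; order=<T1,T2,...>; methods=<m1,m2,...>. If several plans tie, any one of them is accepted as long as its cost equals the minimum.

Selinger DP (subsets sized 1..n):
  {C}: scan cost=400, card=400
  {B}: scan cost=250, card=250
  {A}: scan cost=120, card=120
  {BC}: card=250; try (C,nl_idx)→2750, (B,nl_idx)→3850, (B,hash)→4800, (C,merge)→6500, (B,merge)→6650, (C,hash)→7700 …(+2); best=2750 via (C,nl_idx)
  {AB}: card=2500; try (A,hash)→2180, (B,merge)→3330, (A,merge)→3460, (B,nl_idx)→3580, (B,hash)→4240, (A,nl_idx)→4500 …(+2); best=2180 via (A,hash)
  {ABC}: card=2500; try (A,hash)→4680, (A,merge)→5960, (A,nl_idx)→7000, (C,hash)→11880, (C,nl_idx)→27180, (A,nl)→32750 …(+2); best=4680 via (A,hash)

cost=4680; order=B,C,A; methods=nl_idx,hash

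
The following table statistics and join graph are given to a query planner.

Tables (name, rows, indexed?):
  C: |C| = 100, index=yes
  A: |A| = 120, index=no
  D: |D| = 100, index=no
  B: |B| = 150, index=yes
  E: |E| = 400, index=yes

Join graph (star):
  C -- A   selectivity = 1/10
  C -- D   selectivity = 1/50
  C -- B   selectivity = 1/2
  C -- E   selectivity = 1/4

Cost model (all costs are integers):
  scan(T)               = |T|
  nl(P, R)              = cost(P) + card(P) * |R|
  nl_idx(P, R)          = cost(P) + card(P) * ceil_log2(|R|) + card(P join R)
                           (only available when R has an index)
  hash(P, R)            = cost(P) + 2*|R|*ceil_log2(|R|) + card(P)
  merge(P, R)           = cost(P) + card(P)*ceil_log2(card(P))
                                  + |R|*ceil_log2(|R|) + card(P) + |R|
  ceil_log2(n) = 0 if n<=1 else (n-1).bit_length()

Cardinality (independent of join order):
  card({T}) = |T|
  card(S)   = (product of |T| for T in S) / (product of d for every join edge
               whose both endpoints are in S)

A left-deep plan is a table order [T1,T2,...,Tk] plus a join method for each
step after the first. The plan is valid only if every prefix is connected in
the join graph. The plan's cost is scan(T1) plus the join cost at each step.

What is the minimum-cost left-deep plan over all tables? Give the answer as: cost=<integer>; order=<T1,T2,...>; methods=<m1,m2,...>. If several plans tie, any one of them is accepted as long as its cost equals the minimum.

Selinger DP (subsets sized 1..n):
  {C}: scan cost=100, card=100
  {A}: scan cost=120, card=120
  {D}: scan cost=100, card=100
  {B}: scan cost=150, card=150
  {E}: scan cost=400, card=400
  {AC}: card=1200; try (C,hash)→1640, (A,merge)→1860, (C,merge)→1880, (A,hash)→1880, (C,nl_idx)→2160, (A,nl)→12100 …(+1); best=1640 via (C,hash)
  {CD}: card=200; try (C,nl_idx)→1000, (D,hash)→1600, (C,hash)→1600, (D,merge)→1700, (C,merge)→1700, (D,nl)→10100 …(+1); best=1000 via (C,nl_idx)
  {BC}: card=7500; try (C,hash)→1700, (B,merge)→2250, (C,merge)→2300, (B,hash)→2600, (B,nl_idx)→8400, (C,nl_idx)→8700 …(+2); best=1700 via (C,hash)
  {CE}: card=10000; try (C,hash)→2200, (E,merge)→4900, (C,merge)→5200, (E,hash)→7400, (E,nl_idx)→11000, (C,nl_idx)→13200 …(+2); best=2200 via (C,hash)
  {ACD}: card=2400; try (A,hash)→2880, (A,merge)→3760, (D,hash)→4240, (D,merge)→16840, (A,nl)→25000, (D,nl)→121640; best=2880 via (A,hash)
  {ABC}: card=90000; try (B,hash)→5240, (A,hash)→10880, (B,merge)→17390, (B,nl_idx)→101240, (A,merge)→107660, (B,nl)→181640 …(+1); best=5240 via (B,hash)
  {ACE}: card=120000; try (E,hash)→10040, (A,hash)→13880, (E,merge)→20040, (E,nl_idx)→132440, (A,merge)→153160, (E,nl)→481640 …(+1); best=10040 via (E,hash)
  {BCD}: card=15000; try (B,hash)→3600, (B,merge)→4150, (D,hash)→10600, (B,nl_idx)→17600, (B,nl)→31000, (D,merge)→107500 …(+1); best=3600 via (B,hash)
  {CDE}: card=20000; try (E,merge)→6800, (E,hash)→8400, (D,hash)→13600, (E,nl_idx)→22800, (E,nl)→81000, (D,merge)→153000 …(+1); best=6800 via (E,merge)
  {BCE}: card=750000; try (B,hash)→14600, (E,hash)→16400, (E,merge)→110700, (B,merge)→153550, (E,nl_idx)→819200, (B,nl_idx)→832200 …(+2); best=14600 via (B,hash)
  {ABCD}: card=180000; try (B,hash)→7680, (A,hash)→20280, (B,merge)→35430, (D,hash)→96640, (B,nl_idx)→202080, (A,merge)→229560 …(+4); best=7680 via (B,hash)
  {ACDE}: card=240000; try (E,hash)→12480, (A,hash)→28480, (E,merge)→38080, (D,hash)→131440, (E,nl_idx)→264480, (A,merge)→327760 …(+4); best=12480 via (E,hash)
  {ABCE}: card=9000000; try (E,hash)→102440, (B,hash)→132440, (A,hash)→766280, (E,merge)→1629240, (B,merge)→2171390, (E,nl_idx)→9815240 …(+5); best=102440 via (E,hash)
  {BCDE}: card=1500000; try (E,hash)→25800, (B,hash)→29200, (E,merge)→232600, (B,merge)→328150, (D,hash)→766000, (E,nl_idx)→1638600 …(+5); best=25800 via (E,hash)
  {ABCDE}: card=18000000; try (E,hash)→194880, (B,hash)→254880, (A,hash)→1527480, (E,merge)→3431680, (B,merge)→4573830, (D,hash)→9103840 …(+8); best=194880 via (E,hash)

cost=194880; order=D,C,A,B,E; methods=nl_idx,hash,hash,hash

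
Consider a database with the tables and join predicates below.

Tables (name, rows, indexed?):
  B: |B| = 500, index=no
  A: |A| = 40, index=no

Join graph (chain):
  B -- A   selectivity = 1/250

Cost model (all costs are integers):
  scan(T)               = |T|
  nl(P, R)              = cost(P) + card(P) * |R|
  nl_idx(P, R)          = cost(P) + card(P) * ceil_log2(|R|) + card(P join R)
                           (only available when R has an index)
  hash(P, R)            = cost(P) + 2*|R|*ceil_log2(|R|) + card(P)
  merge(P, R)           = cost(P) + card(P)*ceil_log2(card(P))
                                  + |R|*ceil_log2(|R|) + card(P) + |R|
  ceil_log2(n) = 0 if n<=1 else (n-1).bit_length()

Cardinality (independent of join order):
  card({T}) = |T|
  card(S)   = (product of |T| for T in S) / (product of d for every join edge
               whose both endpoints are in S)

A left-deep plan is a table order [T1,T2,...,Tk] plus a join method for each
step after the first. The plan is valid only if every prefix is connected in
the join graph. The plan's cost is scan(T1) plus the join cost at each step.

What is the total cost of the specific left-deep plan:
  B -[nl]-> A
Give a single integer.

20500

step 1: scan B: cost=500, card=500
step 2: join A via nl
    card(P join A) = 500*40/(250) = 80
    cost = 500 + 500*40 = 20500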